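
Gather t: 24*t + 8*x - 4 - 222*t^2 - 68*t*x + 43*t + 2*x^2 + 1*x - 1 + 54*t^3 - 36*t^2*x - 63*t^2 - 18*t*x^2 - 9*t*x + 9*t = 54*t^3 + t^2*(-36*x - 285) + t*(-18*x^2 - 77*x + 76) + 2*x^2 + 9*x - 5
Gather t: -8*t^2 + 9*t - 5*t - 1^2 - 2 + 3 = -8*t^2 + 4*t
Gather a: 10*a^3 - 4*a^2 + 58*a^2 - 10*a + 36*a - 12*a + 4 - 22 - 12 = 10*a^3 + 54*a^2 + 14*a - 30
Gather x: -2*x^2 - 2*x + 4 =-2*x^2 - 2*x + 4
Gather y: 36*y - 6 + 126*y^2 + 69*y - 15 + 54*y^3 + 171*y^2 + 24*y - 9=54*y^3 + 297*y^2 + 129*y - 30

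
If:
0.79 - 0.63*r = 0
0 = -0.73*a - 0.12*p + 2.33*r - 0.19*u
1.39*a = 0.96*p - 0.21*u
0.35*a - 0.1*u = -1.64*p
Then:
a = -2.13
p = 1.82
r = 1.25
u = 22.40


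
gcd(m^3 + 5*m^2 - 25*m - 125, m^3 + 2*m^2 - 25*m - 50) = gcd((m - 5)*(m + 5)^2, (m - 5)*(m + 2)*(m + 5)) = m^2 - 25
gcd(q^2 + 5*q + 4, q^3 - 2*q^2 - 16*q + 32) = q + 4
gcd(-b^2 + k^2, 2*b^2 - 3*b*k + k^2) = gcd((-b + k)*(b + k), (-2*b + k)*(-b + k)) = b - k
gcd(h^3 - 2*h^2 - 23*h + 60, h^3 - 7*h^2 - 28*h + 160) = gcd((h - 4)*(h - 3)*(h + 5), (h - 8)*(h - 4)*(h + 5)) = h^2 + h - 20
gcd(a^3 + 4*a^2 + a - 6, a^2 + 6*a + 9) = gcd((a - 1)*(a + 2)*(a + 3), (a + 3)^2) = a + 3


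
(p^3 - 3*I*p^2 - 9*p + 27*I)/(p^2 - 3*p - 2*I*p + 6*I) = (p^2 + 3*p*(1 - I) - 9*I)/(p - 2*I)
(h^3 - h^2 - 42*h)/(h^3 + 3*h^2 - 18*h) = (h - 7)/(h - 3)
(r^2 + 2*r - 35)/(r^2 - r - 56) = (r - 5)/(r - 8)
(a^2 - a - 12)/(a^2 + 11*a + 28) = (a^2 - a - 12)/(a^2 + 11*a + 28)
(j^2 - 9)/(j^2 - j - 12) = (j - 3)/(j - 4)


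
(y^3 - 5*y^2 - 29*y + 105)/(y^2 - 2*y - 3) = (y^2 - 2*y - 35)/(y + 1)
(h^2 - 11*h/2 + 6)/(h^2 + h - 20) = (h - 3/2)/(h + 5)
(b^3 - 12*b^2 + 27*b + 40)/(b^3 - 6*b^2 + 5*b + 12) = (b^2 - 13*b + 40)/(b^2 - 7*b + 12)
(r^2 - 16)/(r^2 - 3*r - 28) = (r - 4)/(r - 7)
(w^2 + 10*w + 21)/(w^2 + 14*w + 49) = (w + 3)/(w + 7)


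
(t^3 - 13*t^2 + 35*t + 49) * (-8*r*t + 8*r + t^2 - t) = -8*r*t^4 + 112*r*t^3 - 384*r*t^2 - 112*r*t + 392*r + t^5 - 14*t^4 + 48*t^3 + 14*t^2 - 49*t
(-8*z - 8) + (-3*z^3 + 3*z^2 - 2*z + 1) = -3*z^3 + 3*z^2 - 10*z - 7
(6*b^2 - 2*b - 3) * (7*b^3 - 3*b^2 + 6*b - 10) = 42*b^5 - 32*b^4 + 21*b^3 - 63*b^2 + 2*b + 30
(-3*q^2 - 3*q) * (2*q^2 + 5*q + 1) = -6*q^4 - 21*q^3 - 18*q^2 - 3*q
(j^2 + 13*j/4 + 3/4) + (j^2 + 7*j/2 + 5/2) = 2*j^2 + 27*j/4 + 13/4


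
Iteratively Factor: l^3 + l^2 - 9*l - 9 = (l + 1)*(l^2 - 9) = (l + 1)*(l + 3)*(l - 3)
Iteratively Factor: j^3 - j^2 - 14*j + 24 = (j + 4)*(j^2 - 5*j + 6) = (j - 2)*(j + 4)*(j - 3)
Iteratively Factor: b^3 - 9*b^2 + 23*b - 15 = (b - 5)*(b^2 - 4*b + 3) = (b - 5)*(b - 1)*(b - 3)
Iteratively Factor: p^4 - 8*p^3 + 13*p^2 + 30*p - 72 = (p - 3)*(p^3 - 5*p^2 - 2*p + 24) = (p - 3)^2*(p^2 - 2*p - 8) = (p - 3)^2*(p + 2)*(p - 4)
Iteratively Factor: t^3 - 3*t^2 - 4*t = (t - 4)*(t^2 + t) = (t - 4)*(t + 1)*(t)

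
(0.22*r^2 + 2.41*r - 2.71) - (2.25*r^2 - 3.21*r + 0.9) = -2.03*r^2 + 5.62*r - 3.61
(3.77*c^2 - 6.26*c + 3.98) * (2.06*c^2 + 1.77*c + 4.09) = 7.7662*c^4 - 6.2227*c^3 + 12.5379*c^2 - 18.5588*c + 16.2782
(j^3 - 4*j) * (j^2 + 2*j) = j^5 + 2*j^4 - 4*j^3 - 8*j^2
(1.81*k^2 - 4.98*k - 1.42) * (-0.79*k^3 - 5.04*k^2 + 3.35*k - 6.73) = -1.4299*k^5 - 5.1882*k^4 + 32.2845*k^3 - 21.7075*k^2 + 28.7584*k + 9.5566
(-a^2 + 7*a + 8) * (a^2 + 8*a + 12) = -a^4 - a^3 + 52*a^2 + 148*a + 96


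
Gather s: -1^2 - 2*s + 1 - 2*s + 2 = 2 - 4*s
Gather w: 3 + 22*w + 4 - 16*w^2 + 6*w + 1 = -16*w^2 + 28*w + 8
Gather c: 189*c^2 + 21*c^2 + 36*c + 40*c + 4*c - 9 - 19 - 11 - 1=210*c^2 + 80*c - 40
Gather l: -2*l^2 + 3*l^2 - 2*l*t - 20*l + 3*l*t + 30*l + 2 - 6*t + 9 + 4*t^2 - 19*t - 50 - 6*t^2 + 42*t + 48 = l^2 + l*(t + 10) - 2*t^2 + 17*t + 9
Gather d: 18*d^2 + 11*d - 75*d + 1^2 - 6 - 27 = 18*d^2 - 64*d - 32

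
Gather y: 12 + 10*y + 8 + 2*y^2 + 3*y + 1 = 2*y^2 + 13*y + 21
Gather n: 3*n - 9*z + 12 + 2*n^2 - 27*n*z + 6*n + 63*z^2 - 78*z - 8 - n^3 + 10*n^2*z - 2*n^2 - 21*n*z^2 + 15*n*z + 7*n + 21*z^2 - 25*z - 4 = -n^3 + 10*n^2*z + n*(-21*z^2 - 12*z + 16) + 84*z^2 - 112*z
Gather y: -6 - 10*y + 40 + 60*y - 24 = 50*y + 10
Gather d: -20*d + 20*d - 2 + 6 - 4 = 0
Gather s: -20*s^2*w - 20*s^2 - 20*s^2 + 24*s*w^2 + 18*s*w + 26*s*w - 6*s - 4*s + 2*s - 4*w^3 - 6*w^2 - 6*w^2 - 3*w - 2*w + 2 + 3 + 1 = s^2*(-20*w - 40) + s*(24*w^2 + 44*w - 8) - 4*w^3 - 12*w^2 - 5*w + 6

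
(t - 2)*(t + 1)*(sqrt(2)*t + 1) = sqrt(2)*t^3 - sqrt(2)*t^2 + t^2 - 2*sqrt(2)*t - t - 2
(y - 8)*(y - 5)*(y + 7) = y^3 - 6*y^2 - 51*y + 280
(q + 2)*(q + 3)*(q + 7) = q^3 + 12*q^2 + 41*q + 42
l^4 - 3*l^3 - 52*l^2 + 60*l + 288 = (l - 8)*(l - 3)*(l + 2)*(l + 6)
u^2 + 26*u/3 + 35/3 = (u + 5/3)*(u + 7)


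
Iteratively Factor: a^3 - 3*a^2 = (a)*(a^2 - 3*a) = a*(a - 3)*(a)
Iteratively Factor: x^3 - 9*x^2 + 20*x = (x - 4)*(x^2 - 5*x) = x*(x - 4)*(x - 5)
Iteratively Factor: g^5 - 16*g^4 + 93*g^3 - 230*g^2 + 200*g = (g - 4)*(g^4 - 12*g^3 + 45*g^2 - 50*g) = (g - 4)*(g - 2)*(g^3 - 10*g^2 + 25*g) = g*(g - 4)*(g - 2)*(g^2 - 10*g + 25) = g*(g - 5)*(g - 4)*(g - 2)*(g - 5)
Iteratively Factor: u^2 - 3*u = (u)*(u - 3)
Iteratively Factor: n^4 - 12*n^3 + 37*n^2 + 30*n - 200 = (n - 5)*(n^3 - 7*n^2 + 2*n + 40) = (n - 5)^2*(n^2 - 2*n - 8) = (n - 5)^2*(n - 4)*(n + 2)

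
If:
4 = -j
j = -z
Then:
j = -4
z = 4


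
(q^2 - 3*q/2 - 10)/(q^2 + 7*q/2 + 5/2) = (q - 4)/(q + 1)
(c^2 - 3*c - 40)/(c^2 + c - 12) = (c^2 - 3*c - 40)/(c^2 + c - 12)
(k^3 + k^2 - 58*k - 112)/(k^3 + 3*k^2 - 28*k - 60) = (k^2 - k - 56)/(k^2 + k - 30)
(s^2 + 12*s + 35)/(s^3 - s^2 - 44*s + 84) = (s + 5)/(s^2 - 8*s + 12)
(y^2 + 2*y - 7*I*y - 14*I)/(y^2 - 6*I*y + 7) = (y + 2)/(y + I)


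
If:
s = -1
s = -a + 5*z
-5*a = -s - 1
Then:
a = 0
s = -1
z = -1/5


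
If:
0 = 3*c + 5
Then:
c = -5/3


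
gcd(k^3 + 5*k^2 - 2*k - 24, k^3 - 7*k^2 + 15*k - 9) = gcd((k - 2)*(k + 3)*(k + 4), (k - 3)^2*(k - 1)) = 1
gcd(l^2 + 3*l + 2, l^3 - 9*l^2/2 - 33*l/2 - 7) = l + 2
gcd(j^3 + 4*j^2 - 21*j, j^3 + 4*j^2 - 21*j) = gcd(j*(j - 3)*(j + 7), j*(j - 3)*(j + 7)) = j^3 + 4*j^2 - 21*j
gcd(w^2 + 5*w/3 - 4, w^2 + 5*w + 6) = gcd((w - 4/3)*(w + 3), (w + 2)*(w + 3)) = w + 3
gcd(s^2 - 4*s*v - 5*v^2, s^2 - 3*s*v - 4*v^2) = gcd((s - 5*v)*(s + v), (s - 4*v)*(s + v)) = s + v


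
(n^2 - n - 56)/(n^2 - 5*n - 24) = (n + 7)/(n + 3)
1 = 1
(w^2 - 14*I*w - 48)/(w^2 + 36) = (w - 8*I)/(w + 6*I)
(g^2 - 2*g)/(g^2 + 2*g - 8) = g/(g + 4)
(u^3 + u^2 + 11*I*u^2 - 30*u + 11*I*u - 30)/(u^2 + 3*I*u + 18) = (u^2 + u*(1 + 5*I) + 5*I)/(u - 3*I)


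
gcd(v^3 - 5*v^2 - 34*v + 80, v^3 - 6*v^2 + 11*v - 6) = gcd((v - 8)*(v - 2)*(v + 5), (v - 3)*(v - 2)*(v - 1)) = v - 2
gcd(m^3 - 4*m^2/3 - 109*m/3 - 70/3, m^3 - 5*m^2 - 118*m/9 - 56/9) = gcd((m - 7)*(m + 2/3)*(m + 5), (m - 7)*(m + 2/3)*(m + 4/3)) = m^2 - 19*m/3 - 14/3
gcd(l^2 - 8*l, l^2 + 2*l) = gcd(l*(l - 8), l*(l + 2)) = l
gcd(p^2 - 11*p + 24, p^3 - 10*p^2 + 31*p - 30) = p - 3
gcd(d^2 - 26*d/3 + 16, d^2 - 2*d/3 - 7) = 1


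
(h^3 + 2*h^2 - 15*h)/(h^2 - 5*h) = (h^2 + 2*h - 15)/(h - 5)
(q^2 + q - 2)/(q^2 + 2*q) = (q - 1)/q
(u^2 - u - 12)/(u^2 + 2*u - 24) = (u + 3)/(u + 6)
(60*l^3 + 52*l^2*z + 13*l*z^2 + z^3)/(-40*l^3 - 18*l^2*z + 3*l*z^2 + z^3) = (6*l + z)/(-4*l + z)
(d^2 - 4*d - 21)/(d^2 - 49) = (d + 3)/(d + 7)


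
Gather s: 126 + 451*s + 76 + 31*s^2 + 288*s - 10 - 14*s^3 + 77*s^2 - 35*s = -14*s^3 + 108*s^2 + 704*s + 192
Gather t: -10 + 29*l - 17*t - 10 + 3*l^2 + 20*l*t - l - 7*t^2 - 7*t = 3*l^2 + 28*l - 7*t^2 + t*(20*l - 24) - 20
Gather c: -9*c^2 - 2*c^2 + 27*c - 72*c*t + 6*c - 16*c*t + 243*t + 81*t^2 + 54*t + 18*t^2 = -11*c^2 + c*(33 - 88*t) + 99*t^2 + 297*t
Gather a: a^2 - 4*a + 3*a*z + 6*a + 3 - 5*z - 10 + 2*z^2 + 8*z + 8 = a^2 + a*(3*z + 2) + 2*z^2 + 3*z + 1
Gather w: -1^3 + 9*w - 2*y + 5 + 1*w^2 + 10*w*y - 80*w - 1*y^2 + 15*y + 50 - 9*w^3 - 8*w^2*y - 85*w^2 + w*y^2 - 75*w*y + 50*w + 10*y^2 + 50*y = -9*w^3 + w^2*(-8*y - 84) + w*(y^2 - 65*y - 21) + 9*y^2 + 63*y + 54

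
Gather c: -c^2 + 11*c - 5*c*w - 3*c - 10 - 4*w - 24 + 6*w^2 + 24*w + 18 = -c^2 + c*(8 - 5*w) + 6*w^2 + 20*w - 16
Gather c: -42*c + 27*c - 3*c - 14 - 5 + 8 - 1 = -18*c - 12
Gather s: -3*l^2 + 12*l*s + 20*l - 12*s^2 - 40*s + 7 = -3*l^2 + 20*l - 12*s^2 + s*(12*l - 40) + 7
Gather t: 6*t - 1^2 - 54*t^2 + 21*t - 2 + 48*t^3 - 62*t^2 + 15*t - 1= 48*t^3 - 116*t^2 + 42*t - 4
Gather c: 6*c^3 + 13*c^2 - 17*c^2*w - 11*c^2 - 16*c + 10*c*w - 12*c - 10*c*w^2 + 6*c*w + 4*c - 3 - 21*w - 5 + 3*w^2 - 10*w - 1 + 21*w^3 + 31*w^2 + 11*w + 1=6*c^3 + c^2*(2 - 17*w) + c*(-10*w^2 + 16*w - 24) + 21*w^3 + 34*w^2 - 20*w - 8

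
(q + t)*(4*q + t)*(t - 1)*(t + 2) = 4*q^2*t^2 + 4*q^2*t - 8*q^2 + 5*q*t^3 + 5*q*t^2 - 10*q*t + t^4 + t^3 - 2*t^2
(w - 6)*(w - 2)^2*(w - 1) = w^4 - 11*w^3 + 38*w^2 - 52*w + 24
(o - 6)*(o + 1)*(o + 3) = o^3 - 2*o^2 - 21*o - 18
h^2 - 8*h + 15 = (h - 5)*(h - 3)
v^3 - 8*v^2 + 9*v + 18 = (v - 6)*(v - 3)*(v + 1)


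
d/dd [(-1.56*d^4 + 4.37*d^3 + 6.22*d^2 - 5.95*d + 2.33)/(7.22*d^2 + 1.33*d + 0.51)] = (-22.5264*d^5 + 25.327*d^4 + 8.4418*d^3 + 57.9177*d^2 - 27.3008*d - 6.1334)/(52.1284*d^4 + 19.2052*d^3 + 9.1333*d^2 + 1.3566*d + 0.2601)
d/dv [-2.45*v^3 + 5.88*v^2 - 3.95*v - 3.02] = -7.35*v^2 + 11.76*v - 3.95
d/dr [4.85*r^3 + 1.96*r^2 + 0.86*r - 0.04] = 14.55*r^2 + 3.92*r + 0.86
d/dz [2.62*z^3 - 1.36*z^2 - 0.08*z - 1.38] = 7.86*z^2 - 2.72*z - 0.08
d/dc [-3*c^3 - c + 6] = -9*c^2 - 1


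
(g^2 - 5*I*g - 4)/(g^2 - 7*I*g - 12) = (g - I)/(g - 3*I)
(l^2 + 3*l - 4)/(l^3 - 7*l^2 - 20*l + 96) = (l - 1)/(l^2 - 11*l + 24)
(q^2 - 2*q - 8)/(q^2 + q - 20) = (q + 2)/(q + 5)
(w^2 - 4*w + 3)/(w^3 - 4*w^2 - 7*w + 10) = (w - 3)/(w^2 - 3*w - 10)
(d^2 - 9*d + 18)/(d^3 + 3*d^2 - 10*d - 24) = (d - 6)/(d^2 + 6*d + 8)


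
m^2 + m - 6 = (m - 2)*(m + 3)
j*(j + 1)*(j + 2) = j^3 + 3*j^2 + 2*j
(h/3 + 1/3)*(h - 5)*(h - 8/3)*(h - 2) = h^4/3 - 26*h^3/9 + 19*h^2/3 + 2*h/3 - 80/9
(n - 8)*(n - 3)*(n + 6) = n^3 - 5*n^2 - 42*n + 144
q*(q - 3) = q^2 - 3*q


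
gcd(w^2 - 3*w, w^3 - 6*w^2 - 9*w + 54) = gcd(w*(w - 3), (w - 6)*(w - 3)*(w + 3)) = w - 3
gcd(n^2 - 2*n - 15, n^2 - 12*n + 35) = n - 5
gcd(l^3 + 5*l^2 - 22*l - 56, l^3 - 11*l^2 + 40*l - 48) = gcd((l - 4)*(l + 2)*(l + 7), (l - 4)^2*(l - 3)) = l - 4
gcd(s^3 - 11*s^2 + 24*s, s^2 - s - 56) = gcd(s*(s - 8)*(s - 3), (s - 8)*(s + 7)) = s - 8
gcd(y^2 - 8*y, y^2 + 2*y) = y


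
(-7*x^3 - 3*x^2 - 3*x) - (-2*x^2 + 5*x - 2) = -7*x^3 - x^2 - 8*x + 2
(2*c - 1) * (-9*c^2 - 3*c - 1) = -18*c^3 + 3*c^2 + c + 1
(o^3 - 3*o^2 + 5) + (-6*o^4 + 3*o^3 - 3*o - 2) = -6*o^4 + 4*o^3 - 3*o^2 - 3*o + 3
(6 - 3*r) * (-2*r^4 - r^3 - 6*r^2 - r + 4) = 6*r^5 - 9*r^4 + 12*r^3 - 33*r^2 - 18*r + 24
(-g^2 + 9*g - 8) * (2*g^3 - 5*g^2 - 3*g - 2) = -2*g^5 + 23*g^4 - 58*g^3 + 15*g^2 + 6*g + 16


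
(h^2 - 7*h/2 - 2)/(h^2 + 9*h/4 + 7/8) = 4*(h - 4)/(4*h + 7)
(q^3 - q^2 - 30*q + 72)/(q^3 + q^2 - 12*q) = (q^2 + 2*q - 24)/(q*(q + 4))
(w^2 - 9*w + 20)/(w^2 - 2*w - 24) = (-w^2 + 9*w - 20)/(-w^2 + 2*w + 24)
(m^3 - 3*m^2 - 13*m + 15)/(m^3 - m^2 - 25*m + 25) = (m + 3)/(m + 5)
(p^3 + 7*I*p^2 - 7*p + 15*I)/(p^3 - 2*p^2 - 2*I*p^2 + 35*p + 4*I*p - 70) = (p^2 + 2*I*p + 3)/(p^2 - p*(2 + 7*I) + 14*I)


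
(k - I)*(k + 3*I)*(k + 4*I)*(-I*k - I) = -I*k^4 + 6*k^3 - I*k^3 + 6*k^2 + 5*I*k^2 + 12*k + 5*I*k + 12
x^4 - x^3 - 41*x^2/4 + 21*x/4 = x*(x - 7/2)*(x - 1/2)*(x + 3)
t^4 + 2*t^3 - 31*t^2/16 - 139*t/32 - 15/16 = (t - 3/2)*(t + 1/4)*(t + 5/4)*(t + 2)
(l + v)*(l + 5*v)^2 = l^3 + 11*l^2*v + 35*l*v^2 + 25*v^3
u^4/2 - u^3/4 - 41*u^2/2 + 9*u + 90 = (u/2 + 1)*(u - 6)*(u - 5/2)*(u + 6)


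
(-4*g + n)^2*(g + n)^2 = 16*g^4 + 24*g^3*n + g^2*n^2 - 6*g*n^3 + n^4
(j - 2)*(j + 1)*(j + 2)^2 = j^4 + 3*j^3 - 2*j^2 - 12*j - 8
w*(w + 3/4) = w^2 + 3*w/4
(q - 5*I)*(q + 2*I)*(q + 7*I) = q^3 + 4*I*q^2 + 31*q + 70*I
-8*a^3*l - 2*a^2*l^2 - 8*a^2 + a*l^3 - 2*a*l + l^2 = (-4*a + l)*(2*a + l)*(a*l + 1)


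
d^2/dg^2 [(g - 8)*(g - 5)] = 2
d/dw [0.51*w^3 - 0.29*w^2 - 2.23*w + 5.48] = 1.53*w^2 - 0.58*w - 2.23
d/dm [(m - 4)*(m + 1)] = 2*m - 3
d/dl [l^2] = 2*l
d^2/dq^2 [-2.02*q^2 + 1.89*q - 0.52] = -4.04000000000000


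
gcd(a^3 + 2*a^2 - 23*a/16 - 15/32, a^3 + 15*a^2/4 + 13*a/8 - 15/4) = a^2 + 7*a/4 - 15/8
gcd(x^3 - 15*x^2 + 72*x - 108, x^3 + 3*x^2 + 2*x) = 1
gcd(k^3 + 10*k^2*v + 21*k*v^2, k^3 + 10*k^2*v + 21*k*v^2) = k^3 + 10*k^2*v + 21*k*v^2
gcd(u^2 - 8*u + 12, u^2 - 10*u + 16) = u - 2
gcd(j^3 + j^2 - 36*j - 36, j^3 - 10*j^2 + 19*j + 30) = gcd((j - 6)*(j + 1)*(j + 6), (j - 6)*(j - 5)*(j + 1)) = j^2 - 5*j - 6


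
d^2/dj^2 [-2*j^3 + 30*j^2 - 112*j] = 60 - 12*j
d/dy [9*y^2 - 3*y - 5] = 18*y - 3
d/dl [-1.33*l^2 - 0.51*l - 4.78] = -2.66*l - 0.51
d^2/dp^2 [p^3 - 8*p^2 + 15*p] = 6*p - 16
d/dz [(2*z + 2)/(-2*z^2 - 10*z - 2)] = (-z^2 - 5*z + (z + 1)*(2*z + 5) - 1)/(z^2 + 5*z + 1)^2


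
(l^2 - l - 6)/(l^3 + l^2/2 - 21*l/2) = 2*(l + 2)/(l*(2*l + 7))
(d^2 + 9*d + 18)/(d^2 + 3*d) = (d + 6)/d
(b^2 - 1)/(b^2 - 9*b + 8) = (b + 1)/(b - 8)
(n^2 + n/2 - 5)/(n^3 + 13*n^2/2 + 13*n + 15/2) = (n - 2)/(n^2 + 4*n + 3)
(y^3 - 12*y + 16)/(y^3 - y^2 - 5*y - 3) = (-y^3 + 12*y - 16)/(-y^3 + y^2 + 5*y + 3)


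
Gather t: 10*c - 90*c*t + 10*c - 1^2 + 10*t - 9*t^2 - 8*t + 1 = 20*c - 9*t^2 + t*(2 - 90*c)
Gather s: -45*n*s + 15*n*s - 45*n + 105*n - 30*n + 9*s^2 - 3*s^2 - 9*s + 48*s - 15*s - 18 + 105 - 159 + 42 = 30*n + 6*s^2 + s*(24 - 30*n) - 30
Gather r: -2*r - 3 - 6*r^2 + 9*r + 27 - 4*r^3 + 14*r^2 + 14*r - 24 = -4*r^3 + 8*r^2 + 21*r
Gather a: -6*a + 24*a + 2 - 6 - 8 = 18*a - 12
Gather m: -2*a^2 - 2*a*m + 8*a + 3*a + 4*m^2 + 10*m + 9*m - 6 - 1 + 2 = -2*a^2 + 11*a + 4*m^2 + m*(19 - 2*a) - 5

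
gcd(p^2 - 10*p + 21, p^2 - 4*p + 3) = p - 3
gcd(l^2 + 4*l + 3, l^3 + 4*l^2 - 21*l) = 1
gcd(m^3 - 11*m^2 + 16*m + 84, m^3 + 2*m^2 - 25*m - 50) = m + 2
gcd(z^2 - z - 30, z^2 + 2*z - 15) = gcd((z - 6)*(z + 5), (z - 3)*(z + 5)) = z + 5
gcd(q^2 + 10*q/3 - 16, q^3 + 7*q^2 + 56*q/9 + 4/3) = q + 6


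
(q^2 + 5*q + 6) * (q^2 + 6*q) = q^4 + 11*q^3 + 36*q^2 + 36*q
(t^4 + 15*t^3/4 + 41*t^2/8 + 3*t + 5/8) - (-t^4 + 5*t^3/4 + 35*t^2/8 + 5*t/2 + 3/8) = 2*t^4 + 5*t^3/2 + 3*t^2/4 + t/2 + 1/4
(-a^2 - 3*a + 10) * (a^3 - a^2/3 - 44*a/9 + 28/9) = -a^5 - 8*a^4/3 + 143*a^3/9 + 74*a^2/9 - 524*a/9 + 280/9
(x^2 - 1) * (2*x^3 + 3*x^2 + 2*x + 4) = 2*x^5 + 3*x^4 + x^2 - 2*x - 4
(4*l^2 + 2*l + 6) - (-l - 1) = 4*l^2 + 3*l + 7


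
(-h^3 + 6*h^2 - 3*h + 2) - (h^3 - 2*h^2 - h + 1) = -2*h^3 + 8*h^2 - 2*h + 1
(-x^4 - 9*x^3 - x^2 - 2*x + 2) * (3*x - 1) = -3*x^5 - 26*x^4 + 6*x^3 - 5*x^2 + 8*x - 2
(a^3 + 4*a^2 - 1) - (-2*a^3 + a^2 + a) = 3*a^3 + 3*a^2 - a - 1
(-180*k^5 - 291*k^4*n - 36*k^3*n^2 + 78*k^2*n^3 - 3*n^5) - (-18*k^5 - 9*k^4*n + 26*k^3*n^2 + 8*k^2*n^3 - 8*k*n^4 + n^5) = -162*k^5 - 282*k^4*n - 62*k^3*n^2 + 70*k^2*n^3 + 8*k*n^4 - 4*n^5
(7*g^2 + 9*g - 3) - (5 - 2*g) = 7*g^2 + 11*g - 8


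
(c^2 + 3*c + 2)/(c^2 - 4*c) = (c^2 + 3*c + 2)/(c*(c - 4))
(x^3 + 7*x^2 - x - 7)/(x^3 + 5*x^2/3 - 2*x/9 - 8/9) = 9*(x^2 + 6*x - 7)/(9*x^2 + 6*x - 8)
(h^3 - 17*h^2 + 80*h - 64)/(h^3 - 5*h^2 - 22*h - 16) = (h^2 - 9*h + 8)/(h^2 + 3*h + 2)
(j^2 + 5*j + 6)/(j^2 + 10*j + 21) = (j + 2)/(j + 7)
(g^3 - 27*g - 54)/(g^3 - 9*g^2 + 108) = (g + 3)/(g - 6)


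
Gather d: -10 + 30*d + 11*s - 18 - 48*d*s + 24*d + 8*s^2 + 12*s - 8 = d*(54 - 48*s) + 8*s^2 + 23*s - 36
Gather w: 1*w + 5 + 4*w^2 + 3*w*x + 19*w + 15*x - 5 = 4*w^2 + w*(3*x + 20) + 15*x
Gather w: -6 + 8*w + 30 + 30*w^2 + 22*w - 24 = 30*w^2 + 30*w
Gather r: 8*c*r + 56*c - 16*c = 8*c*r + 40*c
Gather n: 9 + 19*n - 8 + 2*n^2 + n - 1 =2*n^2 + 20*n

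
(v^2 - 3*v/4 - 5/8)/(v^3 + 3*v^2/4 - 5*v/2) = (v + 1/2)/(v*(v + 2))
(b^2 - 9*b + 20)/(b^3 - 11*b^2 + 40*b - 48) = (b - 5)/(b^2 - 7*b + 12)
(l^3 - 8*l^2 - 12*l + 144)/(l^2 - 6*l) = l - 2 - 24/l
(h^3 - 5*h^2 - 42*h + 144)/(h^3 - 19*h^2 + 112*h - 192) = (h + 6)/(h - 8)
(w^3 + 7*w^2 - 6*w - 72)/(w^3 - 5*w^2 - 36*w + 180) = (w^2 + w - 12)/(w^2 - 11*w + 30)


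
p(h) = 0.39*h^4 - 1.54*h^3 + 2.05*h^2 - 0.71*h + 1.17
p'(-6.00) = -528.59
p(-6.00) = 917.31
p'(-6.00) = -528.59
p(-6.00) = 917.31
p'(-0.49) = -4.01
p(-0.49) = 2.21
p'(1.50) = 0.31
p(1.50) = 1.49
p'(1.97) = 1.36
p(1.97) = 1.83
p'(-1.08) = -12.49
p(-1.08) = 6.80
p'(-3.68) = -156.11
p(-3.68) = 179.82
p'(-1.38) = -19.27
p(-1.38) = 11.52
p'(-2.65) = -73.05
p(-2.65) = 65.34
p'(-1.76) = -30.74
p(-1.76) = 20.91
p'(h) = 1.56*h^3 - 4.62*h^2 + 4.1*h - 0.71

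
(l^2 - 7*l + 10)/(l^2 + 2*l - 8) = (l - 5)/(l + 4)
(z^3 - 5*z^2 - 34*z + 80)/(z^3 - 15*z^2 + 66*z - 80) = (z + 5)/(z - 5)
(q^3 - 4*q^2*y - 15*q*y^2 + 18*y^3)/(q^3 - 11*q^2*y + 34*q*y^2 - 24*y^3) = (-q - 3*y)/(-q + 4*y)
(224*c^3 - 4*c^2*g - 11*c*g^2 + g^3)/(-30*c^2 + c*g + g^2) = (224*c^3 - 4*c^2*g - 11*c*g^2 + g^3)/(-30*c^2 + c*g + g^2)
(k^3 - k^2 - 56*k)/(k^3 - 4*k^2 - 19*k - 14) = k*(-k^2 + k + 56)/(-k^3 + 4*k^2 + 19*k + 14)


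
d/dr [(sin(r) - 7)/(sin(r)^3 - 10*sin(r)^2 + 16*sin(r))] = (-2*sin(r)^3 + 31*sin(r)^2 - 140*sin(r) + 112)*cos(r)/((sin(r) - 8)^2*(sin(r) - 2)^2*sin(r)^2)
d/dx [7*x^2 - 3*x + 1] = 14*x - 3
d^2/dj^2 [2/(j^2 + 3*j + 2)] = 4*(-j^2 - 3*j + (2*j + 3)^2 - 2)/(j^2 + 3*j + 2)^3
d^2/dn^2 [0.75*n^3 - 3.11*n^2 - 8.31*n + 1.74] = 4.5*n - 6.22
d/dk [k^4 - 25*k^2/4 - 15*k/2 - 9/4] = 4*k^3 - 25*k/2 - 15/2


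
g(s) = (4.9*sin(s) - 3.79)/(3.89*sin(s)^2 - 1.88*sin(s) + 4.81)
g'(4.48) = 0.07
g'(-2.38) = 0.15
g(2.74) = -0.40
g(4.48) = -0.83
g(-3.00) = -0.87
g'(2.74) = -1.06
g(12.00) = -0.93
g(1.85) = 0.14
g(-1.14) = -0.85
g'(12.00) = -0.09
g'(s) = (-7.78*sin(s)*cos(s) + 1.88*cos(s))*(4.9*sin(s) - 3.79)/(3.89*sin(s)^2 - 1.88*sin(s) + 4.81)^2 + 4.9*cos(s)/(3.89*sin(s)^2 - 1.88*sin(s) + 4.81)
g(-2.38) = -0.90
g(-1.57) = -0.82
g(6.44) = -0.66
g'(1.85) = -0.17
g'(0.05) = 0.80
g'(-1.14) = -0.12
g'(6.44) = 0.96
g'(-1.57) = -0.00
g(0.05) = -0.75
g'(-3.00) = -0.44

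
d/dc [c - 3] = 1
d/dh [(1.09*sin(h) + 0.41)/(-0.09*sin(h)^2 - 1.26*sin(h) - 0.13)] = (0.0981*sin(h)^2 + 0.0738000000000001*sin(h) + 0.3749)*cos(h)/(0.0081*sin(h)^4 + 0.2268*sin(h)^3 + 1.611*sin(h)^2 + 0.3276*sin(h) + 0.0169)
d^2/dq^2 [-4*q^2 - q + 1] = -8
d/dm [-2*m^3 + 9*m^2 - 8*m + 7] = -6*m^2 + 18*m - 8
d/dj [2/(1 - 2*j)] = 4/(2*j - 1)^2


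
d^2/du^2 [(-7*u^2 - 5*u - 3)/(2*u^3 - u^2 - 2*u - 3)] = 2*(-28*u^6 - 60*u^5 - 126*u^4 - 257*u^3 - 90*u^2 - 27*u - 36)/(8*u^9 - 12*u^8 - 18*u^7 - 13*u^6 + 54*u^5 + 51*u^4 + 10*u^3 - 63*u^2 - 54*u - 27)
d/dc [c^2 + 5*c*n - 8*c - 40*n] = 2*c + 5*n - 8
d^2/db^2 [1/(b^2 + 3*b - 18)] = 2*(-b^2 - 3*b + (2*b + 3)^2 + 18)/(b^2 + 3*b - 18)^3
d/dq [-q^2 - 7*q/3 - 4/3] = -2*q - 7/3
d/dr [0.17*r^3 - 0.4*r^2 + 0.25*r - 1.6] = 0.51*r^2 - 0.8*r + 0.25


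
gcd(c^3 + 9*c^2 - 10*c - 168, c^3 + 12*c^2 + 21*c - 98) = c + 7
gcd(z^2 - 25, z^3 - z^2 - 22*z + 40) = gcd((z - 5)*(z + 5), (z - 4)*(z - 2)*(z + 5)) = z + 5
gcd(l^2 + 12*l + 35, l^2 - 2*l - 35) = l + 5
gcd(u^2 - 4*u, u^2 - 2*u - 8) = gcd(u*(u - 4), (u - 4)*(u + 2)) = u - 4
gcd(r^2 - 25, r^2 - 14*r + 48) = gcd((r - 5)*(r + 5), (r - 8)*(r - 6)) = 1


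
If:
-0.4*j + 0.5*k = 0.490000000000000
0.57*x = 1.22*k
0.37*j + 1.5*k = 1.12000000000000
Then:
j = -0.22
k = 0.80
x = 1.72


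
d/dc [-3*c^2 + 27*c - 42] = 27 - 6*c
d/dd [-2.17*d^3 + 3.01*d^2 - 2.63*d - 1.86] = -6.51*d^2 + 6.02*d - 2.63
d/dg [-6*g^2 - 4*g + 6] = -12*g - 4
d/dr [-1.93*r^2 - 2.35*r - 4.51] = -3.86*r - 2.35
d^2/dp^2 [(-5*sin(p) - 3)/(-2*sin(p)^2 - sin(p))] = (-20*sin(p)^2 - 38*sin(p) + 22 + 69/sin(p) + 36/sin(p)^2 + 6/sin(p)^3)/(2*sin(p) + 1)^3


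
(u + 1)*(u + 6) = u^2 + 7*u + 6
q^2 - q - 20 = (q - 5)*(q + 4)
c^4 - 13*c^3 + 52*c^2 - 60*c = c*(c - 6)*(c - 5)*(c - 2)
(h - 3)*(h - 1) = h^2 - 4*h + 3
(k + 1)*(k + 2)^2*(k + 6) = k^4 + 11*k^3 + 38*k^2 + 52*k + 24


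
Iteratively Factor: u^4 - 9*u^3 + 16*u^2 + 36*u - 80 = (u + 2)*(u^3 - 11*u^2 + 38*u - 40) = (u - 5)*(u + 2)*(u^2 - 6*u + 8) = (u - 5)*(u - 4)*(u + 2)*(u - 2)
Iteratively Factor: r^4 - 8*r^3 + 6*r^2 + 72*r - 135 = (r - 5)*(r^3 - 3*r^2 - 9*r + 27) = (r - 5)*(r + 3)*(r^2 - 6*r + 9) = (r - 5)*(r - 3)*(r + 3)*(r - 3)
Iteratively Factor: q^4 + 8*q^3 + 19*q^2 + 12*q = (q + 3)*(q^3 + 5*q^2 + 4*q) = (q + 1)*(q + 3)*(q^2 + 4*q) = q*(q + 1)*(q + 3)*(q + 4)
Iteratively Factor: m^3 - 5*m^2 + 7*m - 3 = (m - 3)*(m^2 - 2*m + 1) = (m - 3)*(m - 1)*(m - 1)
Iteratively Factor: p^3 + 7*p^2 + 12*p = (p + 4)*(p^2 + 3*p) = p*(p + 4)*(p + 3)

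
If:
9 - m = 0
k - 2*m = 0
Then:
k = 18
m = 9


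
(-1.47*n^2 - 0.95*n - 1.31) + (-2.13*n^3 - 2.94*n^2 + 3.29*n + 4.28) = -2.13*n^3 - 4.41*n^2 + 2.34*n + 2.97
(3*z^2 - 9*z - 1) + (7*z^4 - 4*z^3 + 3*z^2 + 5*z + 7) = 7*z^4 - 4*z^3 + 6*z^2 - 4*z + 6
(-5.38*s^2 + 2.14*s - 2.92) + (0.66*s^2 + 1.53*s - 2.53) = -4.72*s^2 + 3.67*s - 5.45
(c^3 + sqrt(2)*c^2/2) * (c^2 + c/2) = c^5 + c^4/2 + sqrt(2)*c^4/2 + sqrt(2)*c^3/4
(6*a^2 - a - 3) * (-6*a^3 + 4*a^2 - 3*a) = -36*a^5 + 30*a^4 - 4*a^3 - 9*a^2 + 9*a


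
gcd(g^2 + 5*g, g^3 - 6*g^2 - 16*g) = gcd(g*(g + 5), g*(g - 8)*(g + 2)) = g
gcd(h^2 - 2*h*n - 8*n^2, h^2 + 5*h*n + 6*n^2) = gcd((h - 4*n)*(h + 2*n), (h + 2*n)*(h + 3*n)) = h + 2*n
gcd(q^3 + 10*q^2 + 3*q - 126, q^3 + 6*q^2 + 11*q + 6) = 1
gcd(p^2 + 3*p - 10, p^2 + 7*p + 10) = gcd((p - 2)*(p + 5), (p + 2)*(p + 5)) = p + 5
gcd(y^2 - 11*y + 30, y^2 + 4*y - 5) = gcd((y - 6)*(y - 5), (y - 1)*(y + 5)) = 1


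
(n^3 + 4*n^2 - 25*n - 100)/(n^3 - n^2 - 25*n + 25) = (n + 4)/(n - 1)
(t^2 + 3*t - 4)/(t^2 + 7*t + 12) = (t - 1)/(t + 3)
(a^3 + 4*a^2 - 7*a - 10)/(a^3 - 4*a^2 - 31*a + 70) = (a + 1)/(a - 7)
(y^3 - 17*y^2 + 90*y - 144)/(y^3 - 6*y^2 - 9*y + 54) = (y - 8)/(y + 3)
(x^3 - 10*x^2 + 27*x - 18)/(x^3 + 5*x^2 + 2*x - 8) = (x^2 - 9*x + 18)/(x^2 + 6*x + 8)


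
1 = 1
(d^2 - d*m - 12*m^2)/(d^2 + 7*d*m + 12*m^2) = (d - 4*m)/(d + 4*m)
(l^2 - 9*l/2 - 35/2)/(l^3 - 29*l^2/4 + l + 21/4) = 2*(2*l + 5)/(4*l^2 - l - 3)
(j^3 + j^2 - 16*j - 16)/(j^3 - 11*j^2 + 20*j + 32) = (j + 4)/(j - 8)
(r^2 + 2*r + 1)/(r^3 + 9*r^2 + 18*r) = (r^2 + 2*r + 1)/(r*(r^2 + 9*r + 18))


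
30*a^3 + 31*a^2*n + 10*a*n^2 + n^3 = (2*a + n)*(3*a + n)*(5*a + n)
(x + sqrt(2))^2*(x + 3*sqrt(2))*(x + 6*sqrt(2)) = x^4 + 11*sqrt(2)*x^3 + 74*x^2 + 90*sqrt(2)*x + 72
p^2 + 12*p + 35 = (p + 5)*(p + 7)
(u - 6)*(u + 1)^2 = u^3 - 4*u^2 - 11*u - 6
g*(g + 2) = g^2 + 2*g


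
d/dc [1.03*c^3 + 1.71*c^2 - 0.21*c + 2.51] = 3.09*c^2 + 3.42*c - 0.21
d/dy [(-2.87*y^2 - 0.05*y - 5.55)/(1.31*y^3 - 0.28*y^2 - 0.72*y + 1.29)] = (3.7597*y^4 + 0.131*y^3 + 23.8639*y^2 - 10.5126*y - 4.0605)/(1.7161*y^6 - 0.7336*y^5 - 1.808*y^4 + 3.783*y^3 - 0.204*y^2 - 1.8576*y + 1.6641)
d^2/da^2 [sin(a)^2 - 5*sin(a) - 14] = 5*sin(a) + 2*cos(2*a)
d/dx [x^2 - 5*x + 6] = 2*x - 5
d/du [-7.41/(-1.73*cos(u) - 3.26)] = 12.8193*sin(u)/(1.73*cos(u) + 3.26)^2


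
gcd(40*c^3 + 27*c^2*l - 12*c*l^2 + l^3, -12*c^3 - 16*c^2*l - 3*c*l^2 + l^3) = c + l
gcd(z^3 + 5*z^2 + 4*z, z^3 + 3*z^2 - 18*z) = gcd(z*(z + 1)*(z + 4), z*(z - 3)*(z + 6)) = z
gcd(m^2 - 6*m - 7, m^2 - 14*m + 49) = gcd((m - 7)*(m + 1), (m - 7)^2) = m - 7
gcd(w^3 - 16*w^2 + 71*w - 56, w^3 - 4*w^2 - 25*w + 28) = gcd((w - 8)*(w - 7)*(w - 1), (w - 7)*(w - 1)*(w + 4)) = w^2 - 8*w + 7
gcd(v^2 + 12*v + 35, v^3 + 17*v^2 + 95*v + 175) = v^2 + 12*v + 35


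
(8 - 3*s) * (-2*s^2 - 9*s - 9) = 6*s^3 + 11*s^2 - 45*s - 72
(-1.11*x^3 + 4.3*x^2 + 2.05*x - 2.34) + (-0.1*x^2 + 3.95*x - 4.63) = -1.11*x^3 + 4.2*x^2 + 6.0*x - 6.97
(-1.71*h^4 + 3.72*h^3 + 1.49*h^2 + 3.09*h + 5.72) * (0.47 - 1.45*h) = 2.4795*h^5 - 6.1977*h^4 - 0.4121*h^3 - 3.7802*h^2 - 6.8417*h + 2.6884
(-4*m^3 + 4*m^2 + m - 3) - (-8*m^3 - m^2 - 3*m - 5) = 4*m^3 + 5*m^2 + 4*m + 2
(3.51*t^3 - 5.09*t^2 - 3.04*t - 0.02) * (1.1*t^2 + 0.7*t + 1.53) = 3.861*t^5 - 3.142*t^4 - 1.5367*t^3 - 9.9377*t^2 - 4.6652*t - 0.0306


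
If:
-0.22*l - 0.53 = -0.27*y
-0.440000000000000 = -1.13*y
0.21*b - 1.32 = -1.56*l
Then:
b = 20.63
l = -1.93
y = 0.39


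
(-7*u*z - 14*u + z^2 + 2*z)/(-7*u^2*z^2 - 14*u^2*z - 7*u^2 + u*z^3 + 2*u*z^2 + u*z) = (z + 2)/(u*(z^2 + 2*z + 1))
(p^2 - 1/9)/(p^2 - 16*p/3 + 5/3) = (p + 1/3)/(p - 5)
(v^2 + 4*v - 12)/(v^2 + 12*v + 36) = (v - 2)/(v + 6)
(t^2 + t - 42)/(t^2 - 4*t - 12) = (t + 7)/(t + 2)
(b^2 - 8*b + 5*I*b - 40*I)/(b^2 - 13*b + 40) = (b + 5*I)/(b - 5)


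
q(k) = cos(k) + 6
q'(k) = -sin(k)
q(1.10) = 6.45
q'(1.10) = -0.89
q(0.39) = 6.92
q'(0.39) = -0.38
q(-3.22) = 5.00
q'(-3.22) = -0.08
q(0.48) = 6.89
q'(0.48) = -0.46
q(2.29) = 5.34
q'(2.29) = -0.75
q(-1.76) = 5.81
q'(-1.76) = 0.98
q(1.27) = 6.30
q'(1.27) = -0.96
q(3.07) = 5.00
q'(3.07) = -0.07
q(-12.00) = 6.84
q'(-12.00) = -0.54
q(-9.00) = 5.09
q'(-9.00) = 0.41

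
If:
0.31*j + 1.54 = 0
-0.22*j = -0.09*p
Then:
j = -4.97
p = -12.14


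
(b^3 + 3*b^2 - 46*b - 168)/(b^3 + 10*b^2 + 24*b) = (b - 7)/b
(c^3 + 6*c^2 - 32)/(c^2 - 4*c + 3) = (c^3 + 6*c^2 - 32)/(c^2 - 4*c + 3)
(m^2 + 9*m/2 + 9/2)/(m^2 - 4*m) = (2*m^2 + 9*m + 9)/(2*m*(m - 4))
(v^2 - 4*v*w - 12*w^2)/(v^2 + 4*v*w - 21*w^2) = (v^2 - 4*v*w - 12*w^2)/(v^2 + 4*v*w - 21*w^2)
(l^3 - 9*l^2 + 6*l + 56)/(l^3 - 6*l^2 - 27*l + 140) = (l + 2)/(l + 5)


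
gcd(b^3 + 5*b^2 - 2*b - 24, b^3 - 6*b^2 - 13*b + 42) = b^2 + b - 6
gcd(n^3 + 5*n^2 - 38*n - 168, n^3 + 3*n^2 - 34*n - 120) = n^2 - 2*n - 24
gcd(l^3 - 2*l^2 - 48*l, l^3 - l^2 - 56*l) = l^2 - 8*l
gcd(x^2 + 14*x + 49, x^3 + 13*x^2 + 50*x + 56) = x + 7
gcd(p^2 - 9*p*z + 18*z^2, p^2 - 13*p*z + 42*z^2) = -p + 6*z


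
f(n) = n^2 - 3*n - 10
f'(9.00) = 15.00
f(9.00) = 44.00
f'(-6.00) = -15.00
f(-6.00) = 44.00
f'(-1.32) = -5.64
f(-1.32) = -4.30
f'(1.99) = 0.98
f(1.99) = -12.01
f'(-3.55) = -10.10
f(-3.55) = 13.25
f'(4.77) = 6.54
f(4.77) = -1.56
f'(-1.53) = -6.06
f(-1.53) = -3.07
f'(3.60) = 4.20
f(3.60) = -7.84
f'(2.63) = 2.26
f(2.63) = -10.97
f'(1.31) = -0.38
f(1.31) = -12.21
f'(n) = 2*n - 3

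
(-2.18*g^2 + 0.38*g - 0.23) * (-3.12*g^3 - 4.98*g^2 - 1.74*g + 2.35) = 6.8016*g^5 + 9.6708*g^4 + 2.6184*g^3 - 4.6388*g^2 + 1.2932*g - 0.5405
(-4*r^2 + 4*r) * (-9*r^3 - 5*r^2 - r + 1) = 36*r^5 - 16*r^4 - 16*r^3 - 8*r^2 + 4*r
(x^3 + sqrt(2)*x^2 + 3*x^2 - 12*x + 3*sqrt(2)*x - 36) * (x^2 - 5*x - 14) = x^5 - 2*x^4 + sqrt(2)*x^4 - 41*x^3 - 2*sqrt(2)*x^3 - 29*sqrt(2)*x^2 - 18*x^2 - 42*sqrt(2)*x + 348*x + 504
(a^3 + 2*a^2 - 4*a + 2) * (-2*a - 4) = -2*a^4 - 8*a^3 + 12*a - 8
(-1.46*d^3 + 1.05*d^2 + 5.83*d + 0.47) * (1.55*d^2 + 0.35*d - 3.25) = -2.263*d^5 + 1.1165*d^4 + 14.149*d^3 - 0.6435*d^2 - 18.783*d - 1.5275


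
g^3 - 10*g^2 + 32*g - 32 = (g - 4)^2*(g - 2)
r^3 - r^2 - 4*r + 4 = (r - 2)*(r - 1)*(r + 2)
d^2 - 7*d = d*(d - 7)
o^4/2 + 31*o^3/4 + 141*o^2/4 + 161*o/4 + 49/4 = (o/2 + 1/2)*(o + 1/2)*(o + 7)^2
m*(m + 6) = m^2 + 6*m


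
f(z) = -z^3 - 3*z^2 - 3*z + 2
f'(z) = -3*z^2 - 6*z - 3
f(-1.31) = 3.03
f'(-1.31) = -0.29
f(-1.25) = 3.02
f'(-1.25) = -0.19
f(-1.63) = 3.25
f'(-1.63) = -1.19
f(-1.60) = 3.22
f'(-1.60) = -1.08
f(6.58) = -432.52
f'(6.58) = -172.37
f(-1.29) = 3.02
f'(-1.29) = -0.25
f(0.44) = 0.01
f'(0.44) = -6.22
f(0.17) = 1.40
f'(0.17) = -4.11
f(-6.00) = 128.00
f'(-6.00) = -75.00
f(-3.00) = 11.00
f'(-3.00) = -12.00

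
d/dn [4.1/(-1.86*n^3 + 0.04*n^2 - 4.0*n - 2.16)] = (22.878*n^2 - 0.328*n + 16.4)/(1.86*n^3 - 0.04*n^2 + 4.0*n + 2.16)^2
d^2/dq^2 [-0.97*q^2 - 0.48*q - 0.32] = -1.94000000000000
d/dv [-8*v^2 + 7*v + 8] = 7 - 16*v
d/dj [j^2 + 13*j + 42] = 2*j + 13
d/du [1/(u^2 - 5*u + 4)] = (5 - 2*u)/(u^2 - 5*u + 4)^2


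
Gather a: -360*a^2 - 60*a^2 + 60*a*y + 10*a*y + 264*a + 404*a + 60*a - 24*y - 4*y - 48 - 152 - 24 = -420*a^2 + a*(70*y + 728) - 28*y - 224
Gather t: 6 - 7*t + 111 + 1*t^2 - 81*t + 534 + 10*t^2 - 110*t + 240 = 11*t^2 - 198*t + 891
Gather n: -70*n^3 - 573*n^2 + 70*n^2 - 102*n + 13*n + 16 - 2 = -70*n^3 - 503*n^2 - 89*n + 14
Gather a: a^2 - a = a^2 - a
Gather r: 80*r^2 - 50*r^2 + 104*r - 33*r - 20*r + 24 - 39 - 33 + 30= 30*r^2 + 51*r - 18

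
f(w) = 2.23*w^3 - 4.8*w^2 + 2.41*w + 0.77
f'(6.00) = 185.65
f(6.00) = 324.11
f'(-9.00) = 630.70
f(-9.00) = -2035.39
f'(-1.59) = 34.59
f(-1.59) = -24.16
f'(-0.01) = 2.51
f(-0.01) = 0.75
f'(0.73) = -1.03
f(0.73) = 0.84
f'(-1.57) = 33.97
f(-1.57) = -23.48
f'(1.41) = 2.17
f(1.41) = 0.88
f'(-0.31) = 6.03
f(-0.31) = -0.50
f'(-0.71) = 12.60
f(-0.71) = -4.16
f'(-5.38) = 247.70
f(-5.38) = -498.39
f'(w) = 6.69*w^2 - 9.6*w + 2.41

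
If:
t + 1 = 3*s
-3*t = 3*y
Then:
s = 1/3 - y/3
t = -y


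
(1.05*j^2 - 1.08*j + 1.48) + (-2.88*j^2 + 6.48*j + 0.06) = -1.83*j^2 + 5.4*j + 1.54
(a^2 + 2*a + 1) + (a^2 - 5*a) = 2*a^2 - 3*a + 1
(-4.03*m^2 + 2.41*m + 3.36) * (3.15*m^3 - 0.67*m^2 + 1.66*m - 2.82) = -12.6945*m^5 + 10.2916*m^4 + 2.2795*m^3 + 13.114*m^2 - 1.2186*m - 9.4752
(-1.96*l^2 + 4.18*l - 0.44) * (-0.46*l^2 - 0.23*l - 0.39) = 0.9016*l^4 - 1.472*l^3 + 0.00540000000000004*l^2 - 1.529*l + 0.1716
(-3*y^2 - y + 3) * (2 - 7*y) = 21*y^3 + y^2 - 23*y + 6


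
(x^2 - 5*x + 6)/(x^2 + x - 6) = (x - 3)/(x + 3)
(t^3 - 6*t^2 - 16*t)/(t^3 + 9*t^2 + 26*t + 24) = t*(t - 8)/(t^2 + 7*t + 12)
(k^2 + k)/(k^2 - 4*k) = (k + 1)/(k - 4)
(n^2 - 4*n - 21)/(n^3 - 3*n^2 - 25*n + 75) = (n^2 - 4*n - 21)/(n^3 - 3*n^2 - 25*n + 75)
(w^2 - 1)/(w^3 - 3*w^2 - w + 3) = 1/(w - 3)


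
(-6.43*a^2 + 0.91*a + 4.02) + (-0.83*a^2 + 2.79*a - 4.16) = -7.26*a^2 + 3.7*a - 0.140000000000001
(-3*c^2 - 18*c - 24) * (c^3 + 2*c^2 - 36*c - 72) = -3*c^5 - 24*c^4 + 48*c^3 + 816*c^2 + 2160*c + 1728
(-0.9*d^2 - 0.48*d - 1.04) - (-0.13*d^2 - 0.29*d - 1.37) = -0.77*d^2 - 0.19*d + 0.33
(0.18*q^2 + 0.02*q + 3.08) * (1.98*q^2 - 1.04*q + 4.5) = 0.3564*q^4 - 0.1476*q^3 + 6.8876*q^2 - 3.1132*q + 13.86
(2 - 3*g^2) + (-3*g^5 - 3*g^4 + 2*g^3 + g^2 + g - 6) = -3*g^5 - 3*g^4 + 2*g^3 - 2*g^2 + g - 4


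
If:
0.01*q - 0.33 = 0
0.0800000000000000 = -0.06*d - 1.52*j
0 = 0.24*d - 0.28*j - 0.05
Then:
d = 0.14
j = -0.06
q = 33.00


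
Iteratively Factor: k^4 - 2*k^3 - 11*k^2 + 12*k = (k - 4)*(k^3 + 2*k^2 - 3*k) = (k - 4)*(k - 1)*(k^2 + 3*k) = k*(k - 4)*(k - 1)*(k + 3)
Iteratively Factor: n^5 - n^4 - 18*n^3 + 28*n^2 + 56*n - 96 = (n - 3)*(n^4 + 2*n^3 - 12*n^2 - 8*n + 32) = (n - 3)*(n + 4)*(n^3 - 2*n^2 - 4*n + 8) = (n - 3)*(n - 2)*(n + 4)*(n^2 - 4) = (n - 3)*(n - 2)^2*(n + 4)*(n + 2)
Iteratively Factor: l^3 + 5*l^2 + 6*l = (l)*(l^2 + 5*l + 6) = l*(l + 3)*(l + 2)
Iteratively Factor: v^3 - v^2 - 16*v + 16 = (v + 4)*(v^2 - 5*v + 4) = (v - 1)*(v + 4)*(v - 4)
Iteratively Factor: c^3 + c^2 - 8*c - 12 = (c + 2)*(c^2 - c - 6) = (c - 3)*(c + 2)*(c + 2)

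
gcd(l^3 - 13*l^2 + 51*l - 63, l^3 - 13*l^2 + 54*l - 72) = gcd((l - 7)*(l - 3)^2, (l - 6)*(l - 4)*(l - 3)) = l - 3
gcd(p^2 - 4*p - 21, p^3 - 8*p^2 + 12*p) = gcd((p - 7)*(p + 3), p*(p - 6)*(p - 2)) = 1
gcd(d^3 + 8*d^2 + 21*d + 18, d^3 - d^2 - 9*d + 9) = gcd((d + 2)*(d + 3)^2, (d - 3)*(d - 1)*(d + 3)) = d + 3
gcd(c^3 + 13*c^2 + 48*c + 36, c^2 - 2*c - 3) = c + 1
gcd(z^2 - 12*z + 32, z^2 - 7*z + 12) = z - 4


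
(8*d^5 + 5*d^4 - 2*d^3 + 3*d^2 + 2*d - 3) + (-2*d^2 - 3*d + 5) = 8*d^5 + 5*d^4 - 2*d^3 + d^2 - d + 2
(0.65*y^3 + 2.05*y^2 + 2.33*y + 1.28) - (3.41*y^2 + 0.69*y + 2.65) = 0.65*y^3 - 1.36*y^2 + 1.64*y - 1.37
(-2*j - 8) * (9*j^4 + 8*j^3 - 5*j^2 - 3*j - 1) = -18*j^5 - 88*j^4 - 54*j^3 + 46*j^2 + 26*j + 8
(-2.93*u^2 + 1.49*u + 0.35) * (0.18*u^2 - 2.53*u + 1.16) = -0.5274*u^4 + 7.6811*u^3 - 7.1055*u^2 + 0.8429*u + 0.406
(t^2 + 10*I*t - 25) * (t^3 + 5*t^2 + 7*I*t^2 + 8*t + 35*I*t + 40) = t^5 + 5*t^4 + 17*I*t^4 - 87*t^3 + 85*I*t^3 - 435*t^2 - 95*I*t^2 - 200*t - 475*I*t - 1000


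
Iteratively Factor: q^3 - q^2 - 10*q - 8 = (q - 4)*(q^2 + 3*q + 2) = (q - 4)*(q + 2)*(q + 1)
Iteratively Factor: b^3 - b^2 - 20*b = (b - 5)*(b^2 + 4*b) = b*(b - 5)*(b + 4)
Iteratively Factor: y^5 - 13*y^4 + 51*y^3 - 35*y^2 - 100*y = (y)*(y^4 - 13*y^3 + 51*y^2 - 35*y - 100) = y*(y - 5)*(y^3 - 8*y^2 + 11*y + 20) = y*(y - 5)*(y - 4)*(y^2 - 4*y - 5) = y*(y - 5)^2*(y - 4)*(y + 1)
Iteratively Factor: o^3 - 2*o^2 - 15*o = (o - 5)*(o^2 + 3*o) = (o - 5)*(o + 3)*(o)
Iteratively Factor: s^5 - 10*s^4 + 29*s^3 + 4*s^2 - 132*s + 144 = (s + 2)*(s^4 - 12*s^3 + 53*s^2 - 102*s + 72) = (s - 2)*(s + 2)*(s^3 - 10*s^2 + 33*s - 36) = (s - 4)*(s - 2)*(s + 2)*(s^2 - 6*s + 9) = (s - 4)*(s - 3)*(s - 2)*(s + 2)*(s - 3)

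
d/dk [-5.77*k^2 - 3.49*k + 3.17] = -11.54*k - 3.49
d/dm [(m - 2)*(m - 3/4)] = 2*m - 11/4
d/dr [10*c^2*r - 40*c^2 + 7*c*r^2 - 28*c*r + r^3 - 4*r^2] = 10*c^2 + 14*c*r - 28*c + 3*r^2 - 8*r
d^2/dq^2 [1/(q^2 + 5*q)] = 2*(-q*(q + 5) + (2*q + 5)^2)/(q^3*(q + 5)^3)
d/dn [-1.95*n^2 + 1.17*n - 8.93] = 1.17 - 3.9*n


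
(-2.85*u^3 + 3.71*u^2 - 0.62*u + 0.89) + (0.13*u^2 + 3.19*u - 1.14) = -2.85*u^3 + 3.84*u^2 + 2.57*u - 0.25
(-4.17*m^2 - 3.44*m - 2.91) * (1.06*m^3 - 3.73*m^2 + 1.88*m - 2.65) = -4.4202*m^5 + 11.9077*m^4 + 1.907*m^3 + 15.4376*m^2 + 3.6452*m + 7.7115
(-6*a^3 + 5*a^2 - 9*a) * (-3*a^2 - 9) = 18*a^5 - 15*a^4 + 81*a^3 - 45*a^2 + 81*a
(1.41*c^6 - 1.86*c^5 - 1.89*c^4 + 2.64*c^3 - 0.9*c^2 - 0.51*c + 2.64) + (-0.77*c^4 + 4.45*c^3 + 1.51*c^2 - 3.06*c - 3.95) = 1.41*c^6 - 1.86*c^5 - 2.66*c^4 + 7.09*c^3 + 0.61*c^2 - 3.57*c - 1.31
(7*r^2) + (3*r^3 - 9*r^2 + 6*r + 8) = 3*r^3 - 2*r^2 + 6*r + 8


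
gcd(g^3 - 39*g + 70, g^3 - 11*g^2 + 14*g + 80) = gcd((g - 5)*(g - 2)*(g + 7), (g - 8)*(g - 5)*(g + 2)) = g - 5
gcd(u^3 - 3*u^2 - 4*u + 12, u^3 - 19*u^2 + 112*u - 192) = u - 3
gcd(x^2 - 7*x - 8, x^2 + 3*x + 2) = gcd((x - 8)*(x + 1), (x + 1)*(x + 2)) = x + 1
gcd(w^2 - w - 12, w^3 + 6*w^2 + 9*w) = w + 3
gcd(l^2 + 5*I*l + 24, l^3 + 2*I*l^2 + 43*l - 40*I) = l + 8*I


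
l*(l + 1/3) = l^2 + l/3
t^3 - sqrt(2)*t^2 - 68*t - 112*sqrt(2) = (t - 7*sqrt(2))*(t + 2*sqrt(2))*(t + 4*sqrt(2))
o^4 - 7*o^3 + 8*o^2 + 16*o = o*(o - 4)^2*(o + 1)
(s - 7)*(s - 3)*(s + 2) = s^3 - 8*s^2 + s + 42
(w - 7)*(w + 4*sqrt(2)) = w^2 - 7*w + 4*sqrt(2)*w - 28*sqrt(2)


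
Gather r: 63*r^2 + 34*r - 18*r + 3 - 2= 63*r^2 + 16*r + 1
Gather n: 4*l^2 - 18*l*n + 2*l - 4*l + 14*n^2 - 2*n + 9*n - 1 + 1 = 4*l^2 - 2*l + 14*n^2 + n*(7 - 18*l)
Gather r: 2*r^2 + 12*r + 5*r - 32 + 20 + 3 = 2*r^2 + 17*r - 9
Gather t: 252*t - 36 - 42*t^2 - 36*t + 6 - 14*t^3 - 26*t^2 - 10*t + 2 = -14*t^3 - 68*t^2 + 206*t - 28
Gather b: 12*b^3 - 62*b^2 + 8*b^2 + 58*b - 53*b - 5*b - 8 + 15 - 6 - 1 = 12*b^3 - 54*b^2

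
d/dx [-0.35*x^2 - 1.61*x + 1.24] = -0.7*x - 1.61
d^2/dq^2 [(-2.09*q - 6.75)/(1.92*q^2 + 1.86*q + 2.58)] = (-(2.09*q + 6.75)*(3.84*q + 1.86)*(7.68*q + 3.72) + (24.0768*q + 33.6948)*(1.92*q^2 + 1.86*q + 2.58))/(1.92*q^2 + 1.86*q + 2.58)^3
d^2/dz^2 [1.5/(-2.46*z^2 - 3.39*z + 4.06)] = (18.1548*z^2 + 25.0182*z - 1.5*(4.92*z + 3.39)*(9.84*z + 6.78) - 29.9628)/(2.46*z^2 + 3.39*z - 4.06)^3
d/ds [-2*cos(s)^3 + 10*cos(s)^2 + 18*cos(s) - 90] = 2*(3*cos(s)^2 - 10*cos(s) - 9)*sin(s)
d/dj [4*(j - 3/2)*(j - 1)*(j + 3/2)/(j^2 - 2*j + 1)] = (4*j^2 - 8*j + 9)/(j^2 - 2*j + 1)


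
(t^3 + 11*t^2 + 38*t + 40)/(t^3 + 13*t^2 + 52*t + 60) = (t + 4)/(t + 6)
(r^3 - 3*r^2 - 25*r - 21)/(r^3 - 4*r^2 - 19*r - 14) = (r + 3)/(r + 2)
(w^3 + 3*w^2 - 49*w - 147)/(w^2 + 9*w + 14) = (w^2 - 4*w - 21)/(w + 2)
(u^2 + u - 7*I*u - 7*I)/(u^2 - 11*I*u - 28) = (u + 1)/(u - 4*I)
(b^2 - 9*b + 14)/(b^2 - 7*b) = (b - 2)/b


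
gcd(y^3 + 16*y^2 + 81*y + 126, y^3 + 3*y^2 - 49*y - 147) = y^2 + 10*y + 21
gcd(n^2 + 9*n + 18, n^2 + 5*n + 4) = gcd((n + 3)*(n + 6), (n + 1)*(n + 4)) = 1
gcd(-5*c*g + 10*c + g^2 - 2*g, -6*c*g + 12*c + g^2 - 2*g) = g - 2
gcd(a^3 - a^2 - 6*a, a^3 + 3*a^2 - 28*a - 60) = a + 2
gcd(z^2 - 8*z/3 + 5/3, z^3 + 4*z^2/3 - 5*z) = z - 5/3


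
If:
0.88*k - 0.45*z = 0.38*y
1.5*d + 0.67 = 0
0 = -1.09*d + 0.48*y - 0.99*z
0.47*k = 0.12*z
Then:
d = -0.45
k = 0.10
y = -0.23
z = 0.38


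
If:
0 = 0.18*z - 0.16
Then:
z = 0.89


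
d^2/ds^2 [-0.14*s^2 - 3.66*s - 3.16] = -0.280000000000000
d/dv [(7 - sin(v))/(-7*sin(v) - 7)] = 8*cos(v)/(7*(sin(v) + 1)^2)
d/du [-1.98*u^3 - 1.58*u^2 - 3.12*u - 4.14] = -5.94*u^2 - 3.16*u - 3.12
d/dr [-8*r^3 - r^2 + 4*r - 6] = -24*r^2 - 2*r + 4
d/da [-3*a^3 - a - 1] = -9*a^2 - 1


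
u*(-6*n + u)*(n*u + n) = -6*n^2*u^2 - 6*n^2*u + n*u^3 + n*u^2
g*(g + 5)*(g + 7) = g^3 + 12*g^2 + 35*g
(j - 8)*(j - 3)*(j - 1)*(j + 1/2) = j^4 - 23*j^3/2 + 29*j^2 - 13*j/2 - 12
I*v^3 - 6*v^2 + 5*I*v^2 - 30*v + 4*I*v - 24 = (v + 4)*(v + 6*I)*(I*v + I)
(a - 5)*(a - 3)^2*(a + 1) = a^4 - 10*a^3 + 28*a^2 - 6*a - 45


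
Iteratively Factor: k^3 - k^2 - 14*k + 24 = (k - 3)*(k^2 + 2*k - 8) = (k - 3)*(k - 2)*(k + 4)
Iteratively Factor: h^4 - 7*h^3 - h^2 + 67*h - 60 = (h - 5)*(h^3 - 2*h^2 - 11*h + 12) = (h - 5)*(h - 1)*(h^2 - h - 12) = (h - 5)*(h - 1)*(h + 3)*(h - 4)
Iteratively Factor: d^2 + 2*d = (d + 2)*(d)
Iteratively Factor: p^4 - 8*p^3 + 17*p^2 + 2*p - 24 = (p - 4)*(p^3 - 4*p^2 + p + 6) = (p - 4)*(p + 1)*(p^2 - 5*p + 6) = (p - 4)*(p - 3)*(p + 1)*(p - 2)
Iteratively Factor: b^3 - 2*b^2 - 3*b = (b)*(b^2 - 2*b - 3) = b*(b + 1)*(b - 3)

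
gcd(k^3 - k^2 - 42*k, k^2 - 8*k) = k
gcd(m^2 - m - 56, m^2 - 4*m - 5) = 1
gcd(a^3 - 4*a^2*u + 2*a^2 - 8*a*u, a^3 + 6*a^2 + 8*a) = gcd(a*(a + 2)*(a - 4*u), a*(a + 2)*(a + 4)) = a^2 + 2*a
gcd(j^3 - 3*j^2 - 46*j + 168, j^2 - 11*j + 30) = j - 6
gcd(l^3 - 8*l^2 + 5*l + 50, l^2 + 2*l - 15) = 1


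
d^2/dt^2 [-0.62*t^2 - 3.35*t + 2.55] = -1.24000000000000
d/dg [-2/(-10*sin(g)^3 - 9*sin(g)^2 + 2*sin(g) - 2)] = 4*(-15*sin(g)^2 - 9*sin(g) + 1)*cos(g)/(10*sin(g)^3 + 9*sin(g)^2 - 2*sin(g) + 2)^2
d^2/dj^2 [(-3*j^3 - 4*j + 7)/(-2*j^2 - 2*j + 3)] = 46*(2*j^3 - 6*j^2 + 3*j - 2)/(8*j^6 + 24*j^5 - 12*j^4 - 64*j^3 + 18*j^2 + 54*j - 27)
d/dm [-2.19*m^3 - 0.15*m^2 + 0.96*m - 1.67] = -6.57*m^2 - 0.3*m + 0.96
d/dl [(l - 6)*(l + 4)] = 2*l - 2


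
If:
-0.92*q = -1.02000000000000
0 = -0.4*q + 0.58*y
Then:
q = 1.11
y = 0.76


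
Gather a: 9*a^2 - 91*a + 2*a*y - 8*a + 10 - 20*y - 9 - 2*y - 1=9*a^2 + a*(2*y - 99) - 22*y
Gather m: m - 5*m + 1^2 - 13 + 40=28 - 4*m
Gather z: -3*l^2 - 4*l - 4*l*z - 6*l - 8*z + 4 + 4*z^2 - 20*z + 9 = -3*l^2 - 10*l + 4*z^2 + z*(-4*l - 28) + 13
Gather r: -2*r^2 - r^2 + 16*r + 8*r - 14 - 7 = -3*r^2 + 24*r - 21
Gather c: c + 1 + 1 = c + 2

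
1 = 1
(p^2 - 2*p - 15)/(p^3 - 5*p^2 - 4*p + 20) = (p + 3)/(p^2 - 4)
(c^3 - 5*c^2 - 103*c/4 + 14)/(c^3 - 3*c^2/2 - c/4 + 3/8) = 2*(2*c^2 - 9*c - 56)/(4*c^2 - 4*c - 3)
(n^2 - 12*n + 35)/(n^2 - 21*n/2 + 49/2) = 2*(n - 5)/(2*n - 7)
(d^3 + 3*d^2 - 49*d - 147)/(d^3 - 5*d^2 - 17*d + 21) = (d + 7)/(d - 1)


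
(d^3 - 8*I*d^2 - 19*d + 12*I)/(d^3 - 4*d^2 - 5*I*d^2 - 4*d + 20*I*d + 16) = (d - 3*I)/(d - 4)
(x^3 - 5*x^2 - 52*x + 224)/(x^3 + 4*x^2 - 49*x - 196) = (x^2 - 12*x + 32)/(x^2 - 3*x - 28)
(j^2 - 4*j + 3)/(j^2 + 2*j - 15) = (j - 1)/(j + 5)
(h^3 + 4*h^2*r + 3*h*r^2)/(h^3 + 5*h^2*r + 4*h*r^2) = (h + 3*r)/(h + 4*r)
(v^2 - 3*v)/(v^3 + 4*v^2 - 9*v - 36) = v/(v^2 + 7*v + 12)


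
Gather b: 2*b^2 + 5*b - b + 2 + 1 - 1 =2*b^2 + 4*b + 2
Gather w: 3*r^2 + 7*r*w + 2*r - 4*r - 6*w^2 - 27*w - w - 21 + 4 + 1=3*r^2 - 2*r - 6*w^2 + w*(7*r - 28) - 16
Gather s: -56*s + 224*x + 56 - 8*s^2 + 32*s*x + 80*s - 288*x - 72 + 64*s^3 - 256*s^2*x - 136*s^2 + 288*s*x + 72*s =64*s^3 + s^2*(-256*x - 144) + s*(320*x + 96) - 64*x - 16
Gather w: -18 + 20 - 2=0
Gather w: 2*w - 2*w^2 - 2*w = -2*w^2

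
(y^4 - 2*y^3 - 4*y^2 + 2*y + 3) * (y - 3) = y^5 - 5*y^4 + 2*y^3 + 14*y^2 - 3*y - 9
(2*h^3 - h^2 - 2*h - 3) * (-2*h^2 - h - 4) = -4*h^5 - 3*h^3 + 12*h^2 + 11*h + 12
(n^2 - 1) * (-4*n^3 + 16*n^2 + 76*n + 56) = -4*n^5 + 16*n^4 + 80*n^3 + 40*n^2 - 76*n - 56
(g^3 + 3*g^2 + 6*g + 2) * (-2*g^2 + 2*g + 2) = -2*g^5 - 4*g^4 - 4*g^3 + 14*g^2 + 16*g + 4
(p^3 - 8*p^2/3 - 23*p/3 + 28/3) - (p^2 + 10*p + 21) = p^3 - 11*p^2/3 - 53*p/3 - 35/3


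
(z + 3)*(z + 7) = z^2 + 10*z + 21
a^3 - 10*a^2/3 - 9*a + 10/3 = (a - 5)*(a - 1/3)*(a + 2)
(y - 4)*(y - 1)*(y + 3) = y^3 - 2*y^2 - 11*y + 12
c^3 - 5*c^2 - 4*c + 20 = (c - 5)*(c - 2)*(c + 2)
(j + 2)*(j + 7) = j^2 + 9*j + 14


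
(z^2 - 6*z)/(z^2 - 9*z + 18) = z/(z - 3)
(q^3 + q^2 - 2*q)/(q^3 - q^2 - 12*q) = (-q^2 - q + 2)/(-q^2 + q + 12)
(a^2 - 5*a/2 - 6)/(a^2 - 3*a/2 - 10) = (2*a + 3)/(2*a + 5)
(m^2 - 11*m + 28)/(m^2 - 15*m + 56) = (m - 4)/(m - 8)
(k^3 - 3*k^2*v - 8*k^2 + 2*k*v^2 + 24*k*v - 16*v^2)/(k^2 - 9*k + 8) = (k^2 - 3*k*v + 2*v^2)/(k - 1)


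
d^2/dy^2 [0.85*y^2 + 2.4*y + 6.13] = 1.70000000000000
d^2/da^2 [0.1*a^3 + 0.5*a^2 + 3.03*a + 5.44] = 0.6*a + 1.0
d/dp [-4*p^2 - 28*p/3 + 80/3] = -8*p - 28/3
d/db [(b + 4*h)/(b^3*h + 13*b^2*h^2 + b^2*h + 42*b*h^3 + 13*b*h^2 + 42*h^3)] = (b^3 + 13*b^2*h + b^2 + 42*b*h^2 + 13*b*h + 42*h^2 - (b + 4*h)*(3*b^2 + 26*b*h + 2*b + 42*h^2 + 13*h))/(h*(b^3 + 13*b^2*h + b^2 + 42*b*h^2 + 13*b*h + 42*h^2)^2)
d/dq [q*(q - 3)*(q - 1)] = 3*q^2 - 8*q + 3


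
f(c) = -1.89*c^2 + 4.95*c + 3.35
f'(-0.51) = 6.88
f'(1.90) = -2.23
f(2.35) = 4.54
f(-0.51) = 0.33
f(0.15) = 4.05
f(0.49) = 5.32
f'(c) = 4.95 - 3.78*c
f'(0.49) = 3.10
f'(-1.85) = 11.94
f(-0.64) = -0.59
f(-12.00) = -328.21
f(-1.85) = -12.28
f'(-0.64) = 7.37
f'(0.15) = 4.38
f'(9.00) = -29.07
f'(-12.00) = 50.31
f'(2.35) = -3.93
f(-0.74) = -1.35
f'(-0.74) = 7.75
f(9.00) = -105.19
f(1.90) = 5.93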